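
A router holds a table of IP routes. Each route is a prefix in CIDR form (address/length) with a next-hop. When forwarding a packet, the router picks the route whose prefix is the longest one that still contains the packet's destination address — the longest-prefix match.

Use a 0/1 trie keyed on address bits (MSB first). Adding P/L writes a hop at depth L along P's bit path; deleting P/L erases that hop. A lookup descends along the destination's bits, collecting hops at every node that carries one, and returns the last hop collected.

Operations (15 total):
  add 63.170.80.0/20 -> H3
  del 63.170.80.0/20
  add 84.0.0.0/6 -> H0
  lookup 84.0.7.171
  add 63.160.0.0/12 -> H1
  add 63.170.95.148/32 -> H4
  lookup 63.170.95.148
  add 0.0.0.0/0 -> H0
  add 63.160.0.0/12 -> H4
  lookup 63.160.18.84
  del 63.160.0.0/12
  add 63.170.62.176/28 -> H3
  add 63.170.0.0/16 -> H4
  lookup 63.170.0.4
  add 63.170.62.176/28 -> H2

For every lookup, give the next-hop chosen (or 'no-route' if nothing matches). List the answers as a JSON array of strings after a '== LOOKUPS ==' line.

Apply in order:
  + 63.170.80.0/20 (H3) depth=20
  - 63.170.80.0/20 clear@20
  + 84.0.0.0/6 (H0) depth=6
  Q 84.0.7.171: descend 010101 ; hops seen [H0] ; pick H0
  + 63.160.0.0/12 (H1) depth=12
  + 63.170.95.148/32 (H4) depth=32
  Q 63.170.95.148: descend 00111111101010100101111110010100 ; hops seen [H1,H4] ; pick H4
  + 0.0.0.0/0 (H0) depth=0
  + 63.160.0.0/12 (H4) depth=12
  Q 63.160.18.84: descend 001111111010 ; hops seen [H0,H4] ; pick H4
  - 63.160.0.0/12 clear@12
  + 63.170.62.176/28 (H3) depth=28
  + 63.170.0.0/16 (H4) depth=16
  Q 63.170.0.4: descend 001111111010101000 ; hops seen [H0,H4] ; pick H4
  + 63.170.62.176/28 (H2) depth=28

== LOOKUPS ==
["H0","H4","H4","H4"]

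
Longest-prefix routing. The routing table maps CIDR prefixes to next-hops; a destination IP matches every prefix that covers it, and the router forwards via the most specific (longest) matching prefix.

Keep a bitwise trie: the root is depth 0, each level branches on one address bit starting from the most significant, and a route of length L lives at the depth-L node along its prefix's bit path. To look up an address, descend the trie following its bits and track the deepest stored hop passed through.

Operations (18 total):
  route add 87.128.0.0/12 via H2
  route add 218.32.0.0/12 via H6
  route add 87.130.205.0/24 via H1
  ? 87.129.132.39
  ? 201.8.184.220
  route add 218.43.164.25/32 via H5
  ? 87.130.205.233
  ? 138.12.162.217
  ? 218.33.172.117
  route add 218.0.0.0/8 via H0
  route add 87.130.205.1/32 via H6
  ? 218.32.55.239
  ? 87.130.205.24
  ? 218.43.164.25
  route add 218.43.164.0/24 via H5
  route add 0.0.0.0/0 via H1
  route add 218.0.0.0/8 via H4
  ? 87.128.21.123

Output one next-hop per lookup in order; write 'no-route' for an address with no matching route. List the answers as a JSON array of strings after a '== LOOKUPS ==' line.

Apply in order:
  add 87.128.0.0/12 -> H2 at depth 12
  add 218.32.0.0/12 -> H6 at depth 12
  add 87.130.205.0/24 -> H1 at depth 24
  Q 87.129.132.39: descend 01010111100000 ; hops seen [H2] ; pick H2
  Q 201.8.184.220: descend 110 ; hops seen [∅] ; pick no-route
  add 218.43.164.25/32 -> H5 at depth 32
  Q 87.130.205.233: descend 010101111000001011001101 ; hops seen [H2,H1] ; pick H1
  Q 138.12.162.217: descend 1 ; hops seen [∅] ; pick no-route
  Q 218.33.172.117: descend 110110100010 ; hops seen [H6] ; pick H6
  add 218.0.0.0/8 -> H0 at depth 8
  add 87.130.205.1/32 -> H6 at depth 32
  Q 218.32.55.239: descend 110110100010 ; hops seen [H0,H6] ; pick H6
  Q 87.130.205.24: descend 010101111000001011001101000 ; hops seen [H2,H1] ; pick H1
  Q 218.43.164.25: descend 11011010001010111010010000011001 ; hops seen [H0,H6,H5] ; pick H5
  add 218.43.164.0/24 -> H5 at depth 24
  add 0.0.0.0/0 -> H1 at depth 0
  add 218.0.0.0/8 -> H4 at depth 8
  Q 87.128.21.123: descend 01010111100000 ; hops seen [H1,H2] ; pick H2

== LOOKUPS ==
["H2","no-route","H1","no-route","H6","H6","H1","H5","H2"]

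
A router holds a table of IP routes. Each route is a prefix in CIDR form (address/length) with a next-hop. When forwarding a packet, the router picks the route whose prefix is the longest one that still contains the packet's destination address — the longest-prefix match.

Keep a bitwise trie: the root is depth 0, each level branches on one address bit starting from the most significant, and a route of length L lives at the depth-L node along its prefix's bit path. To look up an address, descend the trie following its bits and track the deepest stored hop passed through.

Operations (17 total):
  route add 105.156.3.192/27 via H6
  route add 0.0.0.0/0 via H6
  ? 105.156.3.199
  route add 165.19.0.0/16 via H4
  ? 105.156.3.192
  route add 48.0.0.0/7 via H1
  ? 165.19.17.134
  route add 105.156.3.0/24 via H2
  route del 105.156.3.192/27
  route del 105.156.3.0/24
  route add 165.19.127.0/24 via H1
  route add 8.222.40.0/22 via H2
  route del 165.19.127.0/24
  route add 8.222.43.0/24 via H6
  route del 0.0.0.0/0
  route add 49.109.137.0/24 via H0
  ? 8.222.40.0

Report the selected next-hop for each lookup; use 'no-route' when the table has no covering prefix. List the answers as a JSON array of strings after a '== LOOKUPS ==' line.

Process each operation:
  + 105.156.3.192/27 (H6) depth=27
  + 0.0.0.0/0 (H6) depth=0
  lookup 105.156.3.199: bits 011010011001110000000011110 walk d0:H6→d1:-→d2:-→d3:-→d4:-→d5:-→d6:-→d7:-→d8:-→d9:-→d10:-→d11:-→d12:-→d13:-→d14:-→d15:-→d16:-→d17:-→d18:-→d19:-→d20:-→d21:-→d22:-→d23:-→d24:-→d25:-→d26:-→d27:H6 -> H6
  + 165.19.0.0/16 (H4) depth=16
  lookup 105.156.3.192: bits 011010011001110000000011110 walk d0:H6→d1:-→d2:-→d3:-→d4:-→d5:-→d6:-→d7:-→d8:-→d9:-→d10:-→d11:-→d12:-→d13:-→d14:-→d15:-→d16:-→d17:-→d18:-→d19:-→d20:-→d21:-→d22:-→d23:-→d24:-→d25:-→d26:-→d27:H6 -> H6
  + 48.0.0.0/7 (H1) depth=7
  lookup 165.19.17.134: bits 1010010100010011 walk d0:H6→d1:-→d2:-→d3:-→d4:-→d5:-→d6:-→d7:-→d8:-→d9:-→d10:-→d11:-→d12:-→d13:-→d14:-→d15:-→d16:H4 -> H4
  + 105.156.3.0/24 (H2) depth=24
  del 105.156.3.192/27 (clear depth 27)
  del 105.156.3.0/24 (clear depth 24)
  + 165.19.127.0/24 (H1) depth=24
  + 8.222.40.0/22 (H2) depth=22
  del 165.19.127.0/24 (clear depth 24)
  + 8.222.43.0/24 (H6) depth=24
  del 0.0.0.0/0 (clear depth 0)
  + 49.109.137.0/24 (H0) depth=24
  lookup 8.222.40.0: bits 0000100011011110001010 walk d0:-→d1:-→d2:-→d3:-→d4:-→d5:-→d6:-→d7:-→d8:-→d9:-→d10:-→d11:-→d12:-→d13:-→d14:-→d15:-→d16:-→d17:-→d18:-→d19:-→d20:-→d21:-→d22:H2 -> H2

== LOOKUPS ==
["H6","H6","H4","H2"]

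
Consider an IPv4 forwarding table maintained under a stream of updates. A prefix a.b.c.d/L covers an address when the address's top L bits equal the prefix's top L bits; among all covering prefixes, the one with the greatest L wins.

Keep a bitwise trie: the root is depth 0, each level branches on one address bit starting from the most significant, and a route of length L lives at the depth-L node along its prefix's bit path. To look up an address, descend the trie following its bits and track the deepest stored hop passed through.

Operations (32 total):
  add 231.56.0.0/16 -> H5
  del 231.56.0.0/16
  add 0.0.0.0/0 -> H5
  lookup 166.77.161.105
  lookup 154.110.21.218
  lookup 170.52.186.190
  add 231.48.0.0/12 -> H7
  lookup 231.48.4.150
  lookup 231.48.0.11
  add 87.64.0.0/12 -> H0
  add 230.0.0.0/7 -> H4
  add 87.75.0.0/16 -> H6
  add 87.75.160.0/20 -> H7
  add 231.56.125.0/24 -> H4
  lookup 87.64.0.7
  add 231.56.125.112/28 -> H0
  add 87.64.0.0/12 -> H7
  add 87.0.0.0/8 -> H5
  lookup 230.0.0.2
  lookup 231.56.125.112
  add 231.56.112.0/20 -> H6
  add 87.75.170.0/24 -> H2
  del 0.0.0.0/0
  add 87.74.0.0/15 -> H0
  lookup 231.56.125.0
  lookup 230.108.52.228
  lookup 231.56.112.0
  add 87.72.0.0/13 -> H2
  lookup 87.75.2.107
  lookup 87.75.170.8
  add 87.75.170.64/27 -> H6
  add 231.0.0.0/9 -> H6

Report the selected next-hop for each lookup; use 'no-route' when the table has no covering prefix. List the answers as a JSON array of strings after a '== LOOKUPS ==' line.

Apply in order:
  add 231.56.0.0/16 -> H5 at depth 16
  del 231.56.0.0/16 (clear depth 16)
  add 0.0.0.0/0 -> H5 at depth 0
  Q 166.77.161.105: descend 1 ; hops seen [H5] ; pick H5
  Q 154.110.21.218: descend 1 ; hops seen [H5] ; pick H5
  Q 170.52.186.190: descend 1 ; hops seen [H5] ; pick H5
  add 231.48.0.0/12 -> H7 at depth 12
  Q 231.48.4.150: descend 111001110011 ; hops seen [H5,H7] ; pick H7
  Q 231.48.0.11: descend 111001110011 ; hops seen [H5,H7] ; pick H7
  add 87.64.0.0/12 -> H0 at depth 12
  add 230.0.0.0/7 -> H4 at depth 7
  add 87.75.0.0/16 -> H6 at depth 16
  add 87.75.160.0/20 -> H7 at depth 20
  add 231.56.125.0/24 -> H4 at depth 24
  Q 87.64.0.7: descend 010101110100 ; hops seen [H5,H0] ; pick H0
  add 231.56.125.112/28 -> H0 at depth 28
  add 87.64.0.0/12 -> H7 at depth 12
  add 87.0.0.0/8 -> H5 at depth 8
  Q 230.0.0.2: descend 1110011 ; hops seen [H5,H4] ; pick H4
  Q 231.56.125.112: descend 1110011100111000011111010111 ; hops seen [H5,H4,H7,H4,H0] ; pick H0
  add 231.56.112.0/20 -> H6 at depth 20
  add 87.75.170.0/24 -> H2 at depth 24
  del 0.0.0.0/0 (clear depth 0)
  add 87.74.0.0/15 -> H0 at depth 15
  Q 231.56.125.0: descend 1110011100111000011111010 ; hops seen [H4,H7,H6,H4] ; pick H4
  Q 230.108.52.228: descend 1110011 ; hops seen [H4] ; pick H4
  Q 231.56.112.0: descend 11100111001110000111 ; hops seen [H4,H7,H6] ; pick H6
  add 87.72.0.0/13 -> H2 at depth 13
  Q 87.75.2.107: descend 0101011101001011 ; hops seen [H5,H7,H2,H0,H6] ; pick H6
  Q 87.75.170.8: descend 010101110100101110101010 ; hops seen [H5,H7,H2,H0,H6,H7,H2] ; pick H2
  add 87.75.170.64/27 -> H6 at depth 27
  add 231.0.0.0/9 -> H6 at depth 9

== LOOKUPS ==
["H5","H5","H5","H7","H7","H0","H4","H0","H4","H4","H6","H6","H2"]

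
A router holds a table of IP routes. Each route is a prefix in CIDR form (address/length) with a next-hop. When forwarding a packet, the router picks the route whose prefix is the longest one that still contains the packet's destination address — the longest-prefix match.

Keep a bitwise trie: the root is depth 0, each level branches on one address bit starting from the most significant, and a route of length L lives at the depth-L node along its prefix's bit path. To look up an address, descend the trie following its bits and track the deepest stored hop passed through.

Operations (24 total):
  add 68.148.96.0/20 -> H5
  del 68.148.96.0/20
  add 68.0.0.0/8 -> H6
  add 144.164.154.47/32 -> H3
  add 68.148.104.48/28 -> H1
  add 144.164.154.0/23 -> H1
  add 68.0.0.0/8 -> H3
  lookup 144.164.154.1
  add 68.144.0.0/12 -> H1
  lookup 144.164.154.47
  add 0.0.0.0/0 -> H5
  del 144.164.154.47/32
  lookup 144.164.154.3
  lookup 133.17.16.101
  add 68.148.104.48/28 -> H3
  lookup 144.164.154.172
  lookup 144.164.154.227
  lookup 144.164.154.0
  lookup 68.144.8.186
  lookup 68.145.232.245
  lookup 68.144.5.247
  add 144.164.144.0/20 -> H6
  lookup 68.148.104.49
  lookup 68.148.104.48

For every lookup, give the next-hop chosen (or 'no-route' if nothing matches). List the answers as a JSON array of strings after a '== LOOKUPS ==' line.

Trace:
  add 68.148.96.0/20 -> H5 at depth 20
  del 68.148.96.0/20 (clear depth 20)
  add 68.0.0.0/8 -> H6 at depth 8
  add 144.164.154.47/32 -> H3 at depth 32
  add 68.148.104.48/28 -> H1 at depth 28
  add 144.164.154.0/23 -> H1 at depth 23
  add 68.0.0.0/8 -> H3 at depth 8
  Q 144.164.154.1: descend 10010000101001001001101000 ; hops seen [H1] ; pick H1
  add 68.144.0.0/12 -> H1 at depth 12
  Q 144.164.154.47: descend 10010000101001001001101000101111 ; hops seen [H1,H3] ; pick H3
  add 0.0.0.0/0 -> H5 at depth 0
  del 144.164.154.47/32 (clear depth 32)
  Q 144.164.154.3: descend 10010000101001001001101000 ; hops seen [H5,H1] ; pick H1
  Q 133.17.16.101: descend 100 ; hops seen [H5] ; pick H5
  add 68.148.104.48/28 -> H3 at depth 28
  Q 144.164.154.172: descend 100100001010010010011010 ; hops seen [H5,H1] ; pick H1
  Q 144.164.154.227: descend 100100001010010010011010 ; hops seen [H5,H1] ; pick H1
  Q 144.164.154.0: descend 10010000101001001001101000 ; hops seen [H5,H1] ; pick H1
  Q 68.144.8.186: descend 0100010010010 ; hops seen [H5,H3,H1] ; pick H1
  Q 68.145.232.245: descend 0100010010010 ; hops seen [H5,H3,H1] ; pick H1
  Q 68.144.5.247: descend 0100010010010 ; hops seen [H5,H3,H1] ; pick H1
  add 144.164.144.0/20 -> H6 at depth 20
  Q 68.148.104.49: descend 0100010010010100011010000011 ; hops seen [H5,H3,H1,H3] ; pick H3
  Q 68.148.104.48: descend 0100010010010100011010000011 ; hops seen [H5,H3,H1,H3] ; pick H3

== LOOKUPS ==
["H1","H3","H1","H5","H1","H1","H1","H1","H1","H1","H3","H3"]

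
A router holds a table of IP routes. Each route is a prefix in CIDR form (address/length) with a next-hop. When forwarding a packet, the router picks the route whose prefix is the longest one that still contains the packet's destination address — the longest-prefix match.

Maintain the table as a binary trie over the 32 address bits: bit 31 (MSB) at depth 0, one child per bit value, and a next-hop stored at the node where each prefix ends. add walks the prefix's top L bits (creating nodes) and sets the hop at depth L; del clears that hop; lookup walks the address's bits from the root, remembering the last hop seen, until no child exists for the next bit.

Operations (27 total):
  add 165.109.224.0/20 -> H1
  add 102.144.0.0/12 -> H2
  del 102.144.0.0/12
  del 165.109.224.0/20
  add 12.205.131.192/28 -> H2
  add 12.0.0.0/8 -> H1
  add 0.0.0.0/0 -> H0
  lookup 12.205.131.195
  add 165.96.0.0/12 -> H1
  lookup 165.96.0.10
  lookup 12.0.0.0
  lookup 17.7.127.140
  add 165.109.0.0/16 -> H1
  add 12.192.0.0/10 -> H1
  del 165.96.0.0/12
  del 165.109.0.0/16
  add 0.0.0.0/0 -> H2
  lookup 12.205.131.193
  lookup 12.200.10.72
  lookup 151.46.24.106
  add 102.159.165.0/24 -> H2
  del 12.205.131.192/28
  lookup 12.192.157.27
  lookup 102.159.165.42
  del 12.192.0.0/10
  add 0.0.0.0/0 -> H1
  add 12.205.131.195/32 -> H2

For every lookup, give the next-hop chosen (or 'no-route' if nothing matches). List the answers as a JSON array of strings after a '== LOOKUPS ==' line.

Trace:
  add 165.109.224.0/20 -> H1 at depth 20
  add 102.144.0.0/12 -> H2 at depth 12
  del 102.144.0.0/12 (clear depth 12)
  del 165.109.224.0/20 (clear depth 20)
  add 12.205.131.192/28 -> H2 at depth 28
  add 12.0.0.0/8 -> H1 at depth 8
  add 0.0.0.0/0 -> H0 at depth 0
  ? 12.205.131.195  path d0:H0→d1:-→d2:-→d3:-→d4:-→d5:-→d6:-→d7:-→d8:H1→d9:-→d10:-→d11:-→d12:-→d13:-→d14:-→d15:-→d16:-→d17:-→d18:-→d19:-→d20:-→d21:-→d22:-→d23:-→d24:-→d25:-→d26:-→d27:-→d28:H2  best=H2
  add 165.96.0.0/12 -> H1 at depth 12
  ? 165.96.0.10  path d0:H0→d1:-→d2:-→d3:-→d4:-→d5:-→d6:-→d7:-→d8:-→d9:-→d10:-→d11:-→d12:H1  best=H1
  ? 12.0.0.0  path d0:H0→d1:-→d2:-→d3:-→d4:-→d5:-→d6:-→d7:-→d8:H1  best=H1
  ? 17.7.127.140  path d0:H0→d1:-→d2:-→d3:-  best=H0
  add 165.109.0.0/16 -> H1 at depth 16
  add 12.192.0.0/10 -> H1 at depth 10
  del 165.96.0.0/12 (clear depth 12)
  del 165.109.0.0/16 (clear depth 16)
  add 0.0.0.0/0 -> H2 at depth 0
  ? 12.205.131.193  path d0:H2→d1:-→d2:-→d3:-→d4:-→d5:-→d6:-→d7:-→d8:H1→d9:-→d10:H1→d11:-→d12:-→d13:-→d14:-→d15:-→d16:-→d17:-→d18:-→d19:-→d20:-→d21:-→d22:-→d23:-→d24:-→d25:-→d26:-→d27:-→d28:H2  best=H2
  ? 12.200.10.72  path d0:H2→d1:-→d2:-→d3:-→d4:-→d5:-→d6:-→d7:-→d8:H1→d9:-→d10:H1→d11:-→d12:-→d13:-  best=H1
  ? 151.46.24.106  path d0:H2→d1:-→d2:-  best=H2
  add 102.159.165.0/24 -> H2 at depth 24
  del 12.205.131.192/28 (clear depth 28)
  ? 12.192.157.27  path d0:H2→d1:-→d2:-→d3:-→d4:-→d5:-→d6:-→d7:-→d8:H1→d9:-→d10:H1→d11:-→d12:-  best=H1
  ? 102.159.165.42  path d0:H2→d1:-→d2:-→d3:-→d4:-→d5:-→d6:-→d7:-→d8:-→d9:-→d10:-→d11:-→d12:-→d13:-→d14:-→d15:-→d16:-→d17:-→d18:-→d19:-→d20:-→d21:-→d22:-→d23:-→d24:H2  best=H2
  del 12.192.0.0/10 (clear depth 10)
  add 0.0.0.0/0 -> H1 at depth 0
  add 12.205.131.195/32 -> H2 at depth 32

== LOOKUPS ==
["H2","H1","H1","H0","H2","H1","H2","H1","H2"]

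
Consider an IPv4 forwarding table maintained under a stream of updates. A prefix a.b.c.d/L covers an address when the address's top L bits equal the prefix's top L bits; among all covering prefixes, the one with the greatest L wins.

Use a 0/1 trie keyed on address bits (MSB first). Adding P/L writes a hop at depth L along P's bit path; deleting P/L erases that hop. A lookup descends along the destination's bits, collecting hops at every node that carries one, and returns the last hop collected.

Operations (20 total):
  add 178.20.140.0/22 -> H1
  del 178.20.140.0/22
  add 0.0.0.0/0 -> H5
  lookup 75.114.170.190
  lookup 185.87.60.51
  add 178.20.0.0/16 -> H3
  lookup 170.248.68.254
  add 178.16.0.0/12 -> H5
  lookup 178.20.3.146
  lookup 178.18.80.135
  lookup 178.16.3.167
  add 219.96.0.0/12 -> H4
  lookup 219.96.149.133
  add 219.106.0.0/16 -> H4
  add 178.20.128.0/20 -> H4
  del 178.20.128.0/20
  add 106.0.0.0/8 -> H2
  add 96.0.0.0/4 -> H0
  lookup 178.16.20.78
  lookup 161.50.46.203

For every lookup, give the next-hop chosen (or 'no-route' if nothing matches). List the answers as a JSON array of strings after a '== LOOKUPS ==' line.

Apply in order:
  add 178.20.140.0/22 -> H1 at depth 22
  - 178.20.140.0/22 clear@22
  add 0.0.0.0/0 -> H5 at depth 0
  ? 75.114.170.190  path d0:H5  best=H5
  ? 185.87.60.51  path d0:H5→d1:-→d2:-→d3:-→d4:-  best=H5
  add 178.20.0.0/16 -> H3 at depth 16
  ? 170.248.68.254  path d0:H5→d1:-→d2:-→d3:-  best=H5
  add 178.16.0.0/12 -> H5 at depth 12
  ? 178.20.3.146  path d0:H5→d1:-→d2:-→d3:-→d4:-→d5:-→d6:-→d7:-→d8:-→d9:-→d10:-→d11:-→d12:H5→d13:-→d14:-→d15:-→d16:H3  best=H3
  ? 178.18.80.135  path d0:H5→d1:-→d2:-→d3:-→d4:-→d5:-→d6:-→d7:-→d8:-→d9:-→d10:-→d11:-→d12:H5→d13:-  best=H5
  ? 178.16.3.167  path d0:H5→d1:-→d2:-→d3:-→d4:-→d5:-→d6:-→d7:-→d8:-→d9:-→d10:-→d11:-→d12:H5→d13:-  best=H5
  add 219.96.0.0/12 -> H4 at depth 12
  ? 219.96.149.133  path d0:H5→d1:-→d2:-→d3:-→d4:-→d5:-→d6:-→d7:-→d8:-→d9:-→d10:-→d11:-→d12:H4  best=H4
  add 219.106.0.0/16 -> H4 at depth 16
  add 178.20.128.0/20 -> H4 at depth 20
  - 178.20.128.0/20 clear@20
  add 106.0.0.0/8 -> H2 at depth 8
  add 96.0.0.0/4 -> H0 at depth 4
  ? 178.16.20.78  path d0:H5→d1:-→d2:-→d3:-→d4:-→d5:-→d6:-→d7:-→d8:-→d9:-→d10:-→d11:-→d12:H5→d13:-  best=H5
  ? 161.50.46.203  path d0:H5→d1:-→d2:-→d3:-  best=H5

== LOOKUPS ==
["H5","H5","H5","H3","H5","H5","H4","H5","H5"]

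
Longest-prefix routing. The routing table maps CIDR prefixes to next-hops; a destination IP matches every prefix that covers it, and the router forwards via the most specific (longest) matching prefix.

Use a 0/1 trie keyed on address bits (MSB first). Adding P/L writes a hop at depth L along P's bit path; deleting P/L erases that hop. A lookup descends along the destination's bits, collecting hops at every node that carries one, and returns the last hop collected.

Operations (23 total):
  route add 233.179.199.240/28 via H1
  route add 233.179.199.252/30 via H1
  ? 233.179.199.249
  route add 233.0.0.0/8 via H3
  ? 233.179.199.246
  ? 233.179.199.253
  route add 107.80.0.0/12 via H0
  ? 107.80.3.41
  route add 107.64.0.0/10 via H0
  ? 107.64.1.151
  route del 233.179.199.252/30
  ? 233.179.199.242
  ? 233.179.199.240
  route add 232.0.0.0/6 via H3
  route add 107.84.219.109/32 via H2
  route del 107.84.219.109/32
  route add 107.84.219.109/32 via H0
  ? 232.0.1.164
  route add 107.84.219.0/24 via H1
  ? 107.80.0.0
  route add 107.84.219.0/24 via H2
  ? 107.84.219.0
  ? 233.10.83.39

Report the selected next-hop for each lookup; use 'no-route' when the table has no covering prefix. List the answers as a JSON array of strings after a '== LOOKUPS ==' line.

Process each operation:
  + 233.179.199.240/28 (H1) depth=28
  + 233.179.199.252/30 (H1) depth=30
  ? 233.179.199.249  path d0:-→d1:-→d2:-→d3:-→d4:-→d5:-→d6:-→d7:-→d8:-→d9:-→d10:-→d11:-→d12:-→d13:-→d14:-→d15:-→d16:-→d17:-→d18:-→d19:-→d20:-→d21:-→d22:-→d23:-→d24:-→d25:-→d26:-→d27:-→d28:H1→d29:-  best=H1
  + 233.0.0.0/8 (H3) depth=8
  ? 233.179.199.246  path d0:-→d1:-→d2:-→d3:-→d4:-→d5:-→d6:-→d7:-→d8:H3→d9:-→d10:-→d11:-→d12:-→d13:-→d14:-→d15:-→d16:-→d17:-→d18:-→d19:-→d20:-→d21:-→d22:-→d23:-→d24:-→d25:-→d26:-→d27:-→d28:H1  best=H1
  ? 233.179.199.253  path d0:-→d1:-→d2:-→d3:-→d4:-→d5:-→d6:-→d7:-→d8:H3→d9:-→d10:-→d11:-→d12:-→d13:-→d14:-→d15:-→d16:-→d17:-→d18:-→d19:-→d20:-→d21:-→d22:-→d23:-→d24:-→d25:-→d26:-→d27:-→d28:H1→d29:-→d30:H1  best=H1
  + 107.80.0.0/12 (H0) depth=12
  ? 107.80.3.41  path d0:-→d1:-→d2:-→d3:-→d4:-→d5:-→d6:-→d7:-→d8:-→d9:-→d10:-→d11:-→d12:H0  best=H0
  + 107.64.0.0/10 (H0) depth=10
  ? 107.64.1.151  path d0:-→d1:-→d2:-→d3:-→d4:-→d5:-→d6:-→d7:-→d8:-→d9:-→d10:H0→d11:-  best=H0
  del 233.179.199.252/30 (clear depth 30)
  ? 233.179.199.242  path d0:-→d1:-→d2:-→d3:-→d4:-→d5:-→d6:-→d7:-→d8:H3→d9:-→d10:-→d11:-→d12:-→d13:-→d14:-→d15:-→d16:-→d17:-→d18:-→d19:-→d20:-→d21:-→d22:-→d23:-→d24:-→d25:-→d26:-→d27:-→d28:H1  best=H1
  ? 233.179.199.240  path d0:-→d1:-→d2:-→d3:-→d4:-→d5:-→d6:-→d7:-→d8:H3→d9:-→d10:-→d11:-→d12:-→d13:-→d14:-→d15:-→d16:-→d17:-→d18:-→d19:-→d20:-→d21:-→d22:-→d23:-→d24:-→d25:-→d26:-→d27:-→d28:H1  best=H1
  + 232.0.0.0/6 (H3) depth=6
  + 107.84.219.109/32 (H2) depth=32
  del 107.84.219.109/32 (clear depth 32)
  + 107.84.219.109/32 (H0) depth=32
  ? 232.0.1.164  path d0:-→d1:-→d2:-→d3:-→d4:-→d5:-→d6:H3→d7:-  best=H3
  + 107.84.219.0/24 (H1) depth=24
  ? 107.80.0.0  path d0:-→d1:-→d2:-→d3:-→d4:-→d5:-→d6:-→d7:-→d8:-→d9:-→d10:H0→d11:-→d12:H0→d13:-  best=H0
  + 107.84.219.0/24 (H2) depth=24
  ? 107.84.219.0  path d0:-→d1:-→d2:-→d3:-→d4:-→d5:-→d6:-→d7:-→d8:-→d9:-→d10:H0→d11:-→d12:H0→d13:-→d14:-→d15:-→d16:-→d17:-→d18:-→d19:-→d20:-→d21:-→d22:-→d23:-→d24:H2→d25:-  best=H2
  ? 233.10.83.39  path d0:-→d1:-→d2:-→d3:-→d4:-→d5:-→d6:H3→d7:-→d8:H3  best=H3

== LOOKUPS ==
["H1","H1","H1","H0","H0","H1","H1","H3","H0","H2","H3"]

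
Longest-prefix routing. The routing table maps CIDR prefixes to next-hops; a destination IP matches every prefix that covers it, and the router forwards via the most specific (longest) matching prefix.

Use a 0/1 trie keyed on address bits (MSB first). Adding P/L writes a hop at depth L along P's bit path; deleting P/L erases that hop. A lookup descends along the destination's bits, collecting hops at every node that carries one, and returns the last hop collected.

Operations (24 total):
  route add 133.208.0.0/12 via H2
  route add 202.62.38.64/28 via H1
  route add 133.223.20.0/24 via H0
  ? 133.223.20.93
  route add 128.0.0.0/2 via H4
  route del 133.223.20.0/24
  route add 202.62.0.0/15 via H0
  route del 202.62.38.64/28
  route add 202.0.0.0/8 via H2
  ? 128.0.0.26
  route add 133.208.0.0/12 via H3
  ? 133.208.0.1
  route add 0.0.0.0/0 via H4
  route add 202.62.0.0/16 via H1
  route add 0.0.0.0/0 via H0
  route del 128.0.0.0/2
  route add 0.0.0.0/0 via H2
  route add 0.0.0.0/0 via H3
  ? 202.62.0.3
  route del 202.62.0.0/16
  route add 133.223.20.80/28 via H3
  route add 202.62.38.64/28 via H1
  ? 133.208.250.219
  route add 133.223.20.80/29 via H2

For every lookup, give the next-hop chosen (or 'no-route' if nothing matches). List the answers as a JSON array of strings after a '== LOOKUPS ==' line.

Process each operation:
  + 133.208.0.0/12 (H2) depth=12
  + 202.62.38.64/28 (H1) depth=28
  + 133.223.20.0/24 (H0) depth=24
  lookup 133.223.20.93: bits 100001011101111100010100 walk d0:-→d1:-→d2:-→d3:-→d4:-→d5:-→d6:-→d7:-→d8:-→d9:-→d10:-→d11:-→d12:H2→d13:-→d14:-→d15:-→d16:-→d17:-→d18:-→d19:-→d20:-→d21:-→d22:-→d23:-→d24:H0 -> H0
  + 128.0.0.0/2 (H4) depth=2
  - 133.223.20.0/24 clear@24
  + 202.62.0.0/15 (H0) depth=15
  - 202.62.38.64/28 clear@28
  + 202.0.0.0/8 (H2) depth=8
  lookup 128.0.0.26: bits 10000 walk d0:-→d1:-→d2:H4→d3:-→d4:-→d5:- -> H4
  + 133.208.0.0/12 (H3) depth=12
  lookup 133.208.0.1: bits 100001011101 walk d0:-→d1:-→d2:H4→d3:-→d4:-→d5:-→d6:-→d7:-→d8:-→d9:-→d10:-→d11:-→d12:H3 -> H3
  + 0.0.0.0/0 (H4) depth=0
  + 202.62.0.0/16 (H1) depth=16
  + 0.0.0.0/0 (H0) depth=0
  - 128.0.0.0/2 clear@2
  + 0.0.0.0/0 (H2) depth=0
  + 0.0.0.0/0 (H3) depth=0
  lookup 202.62.0.3: bits 110010100011111000 walk d0:H3→d1:-→d2:-→d3:-→d4:-→d5:-→d6:-→d7:-→d8:H2→d9:-→d10:-→d11:-→d12:-→d13:-→d14:-→d15:H0→d16:H1→d17:-→d18:- -> H1
  - 202.62.0.0/16 clear@16
  + 133.223.20.80/28 (H3) depth=28
  + 202.62.38.64/28 (H1) depth=28
  lookup 133.208.250.219: bits 100001011101 walk d0:H3→d1:-→d2:-→d3:-→d4:-→d5:-→d6:-→d7:-→d8:-→d9:-→d10:-→d11:-→d12:H3 -> H3
  + 133.223.20.80/29 (H2) depth=29

== LOOKUPS ==
["H0","H4","H3","H1","H3"]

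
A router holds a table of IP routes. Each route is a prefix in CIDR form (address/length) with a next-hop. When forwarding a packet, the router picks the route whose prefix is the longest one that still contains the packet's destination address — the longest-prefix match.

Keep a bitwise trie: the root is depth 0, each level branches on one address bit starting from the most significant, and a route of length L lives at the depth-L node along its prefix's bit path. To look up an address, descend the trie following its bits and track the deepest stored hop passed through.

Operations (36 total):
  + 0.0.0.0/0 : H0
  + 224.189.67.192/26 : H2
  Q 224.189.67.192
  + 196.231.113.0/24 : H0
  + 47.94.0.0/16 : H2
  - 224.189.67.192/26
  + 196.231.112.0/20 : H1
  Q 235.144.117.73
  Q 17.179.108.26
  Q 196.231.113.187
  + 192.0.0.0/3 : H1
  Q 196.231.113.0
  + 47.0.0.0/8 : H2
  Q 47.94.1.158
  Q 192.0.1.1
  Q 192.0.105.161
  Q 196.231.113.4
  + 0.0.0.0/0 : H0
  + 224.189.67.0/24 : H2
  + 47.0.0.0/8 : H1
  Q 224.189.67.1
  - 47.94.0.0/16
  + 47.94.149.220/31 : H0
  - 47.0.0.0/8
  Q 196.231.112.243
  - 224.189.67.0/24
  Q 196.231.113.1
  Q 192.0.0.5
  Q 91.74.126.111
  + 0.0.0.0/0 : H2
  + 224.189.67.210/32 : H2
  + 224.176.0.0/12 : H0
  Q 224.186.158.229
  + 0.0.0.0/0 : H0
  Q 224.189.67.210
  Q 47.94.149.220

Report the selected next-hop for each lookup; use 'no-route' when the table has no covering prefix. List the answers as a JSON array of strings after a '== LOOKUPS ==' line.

Process each operation:
  add 0.0.0.0/0 -> H0 at depth 0
  add 224.189.67.192/26 -> H2 at depth 26
  Q 224.189.67.192: descend 11100000101111010100001111 ; hops seen [H0,H2] ; pick H2
  add 196.231.113.0/24 -> H0 at depth 24
  add 47.94.0.0/16 -> H2 at depth 16
  - 224.189.67.192/26 clear@26
  add 196.231.112.0/20 -> H1 at depth 20
  Q 235.144.117.73: descend 1110 ; hops seen [H0] ; pick H0
  Q 17.179.108.26: descend 00 ; hops seen [H0] ; pick H0
  Q 196.231.113.187: descend 110001001110011101110001 ; hops seen [H0,H1,H0] ; pick H0
  add 192.0.0.0/3 -> H1 at depth 3
  Q 196.231.113.0: descend 110001001110011101110001 ; hops seen [H0,H1,H1,H0] ; pick H0
  add 47.0.0.0/8 -> H2 at depth 8
  Q 47.94.1.158: descend 0010111101011110 ; hops seen [H0,H2,H2] ; pick H2
  Q 192.0.1.1: descend 11000 ; hops seen [H0,H1] ; pick H1
  Q 192.0.105.161: descend 11000 ; hops seen [H0,H1] ; pick H1
  Q 196.231.113.4: descend 110001001110011101110001 ; hops seen [H0,H1,H1,H0] ; pick H0
  add 0.0.0.0/0 -> H0 at depth 0
  add 224.189.67.0/24 -> H2 at depth 24
  add 47.0.0.0/8 -> H1 at depth 8
  Q 224.189.67.1: descend 111000001011110101000011 ; hops seen [H0,H2] ; pick H2
  - 47.94.0.0/16 clear@16
  add 47.94.149.220/31 -> H0 at depth 31
  - 47.0.0.0/8 clear@8
  Q 196.231.112.243: descend 11000100111001110111000 ; hops seen [H0,H1,H1] ; pick H1
  - 224.189.67.0/24 clear@24
  Q 196.231.113.1: descend 110001001110011101110001 ; hops seen [H0,H1,H1,H0] ; pick H0
  Q 192.0.0.5: descend 11000 ; hops seen [H0,H1] ; pick H1
  Q 91.74.126.111: descend 0 ; hops seen [H0] ; pick H0
  add 0.0.0.0/0 -> H2 at depth 0
  add 224.189.67.210/32 -> H2 at depth 32
  add 224.176.0.0/12 -> H0 at depth 12
  Q 224.186.158.229: descend 1110000010111 ; hops seen [H2,H0] ; pick H0
  add 0.0.0.0/0 -> H0 at depth 0
  Q 224.189.67.210: descend 11100000101111010100001111010010 ; hops seen [H0,H0,H2] ; pick H2
  Q 47.94.149.220: descend 0010111101011110100101011101110 ; hops seen [H0,H0] ; pick H0

== LOOKUPS ==
["H2","H0","H0","H0","H0","H2","H1","H1","H0","H2","H1","H0","H1","H0","H0","H2","H0"]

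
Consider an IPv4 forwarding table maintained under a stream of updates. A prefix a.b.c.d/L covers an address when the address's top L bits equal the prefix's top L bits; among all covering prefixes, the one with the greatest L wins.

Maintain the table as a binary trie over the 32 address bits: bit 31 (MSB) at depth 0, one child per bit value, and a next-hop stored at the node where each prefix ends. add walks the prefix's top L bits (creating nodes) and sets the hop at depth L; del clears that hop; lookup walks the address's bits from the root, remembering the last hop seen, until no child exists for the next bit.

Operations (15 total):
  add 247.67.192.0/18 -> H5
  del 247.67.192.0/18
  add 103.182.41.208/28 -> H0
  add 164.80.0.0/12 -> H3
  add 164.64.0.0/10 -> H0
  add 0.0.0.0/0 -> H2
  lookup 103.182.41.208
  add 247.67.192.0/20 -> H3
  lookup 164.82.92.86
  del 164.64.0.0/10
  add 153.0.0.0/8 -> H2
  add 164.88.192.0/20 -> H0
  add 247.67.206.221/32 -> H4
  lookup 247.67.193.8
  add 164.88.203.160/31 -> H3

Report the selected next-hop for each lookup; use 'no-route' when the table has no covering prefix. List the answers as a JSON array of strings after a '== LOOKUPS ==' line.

Trace:
  + 247.67.192.0/18 (H5) depth=18
  - 247.67.192.0/18 clear@18
  + 103.182.41.208/28 (H0) depth=28
  + 164.80.0.0/12 (H3) depth=12
  + 164.64.0.0/10 (H0) depth=10
  + 0.0.0.0/0 (H2) depth=0
  lookup 103.182.41.208: bits 0110011110110110001010011101 walk d0:H2→d1:-→d2:-→d3:-→d4:-→d5:-→d6:-→d7:-→d8:-→d9:-→d10:-→d11:-→d12:-→d13:-→d14:-→d15:-→d16:-→d17:-→d18:-→d19:-→d20:-→d21:-→d22:-→d23:-→d24:-→d25:-→d26:-→d27:-→d28:H0 -> H0
  + 247.67.192.0/20 (H3) depth=20
  lookup 164.82.92.86: bits 101001000101 walk d0:H2→d1:-→d2:-→d3:-→d4:-→d5:-→d6:-→d7:-→d8:-→d9:-→d10:H0→d11:-→d12:H3 -> H3
  - 164.64.0.0/10 clear@10
  + 153.0.0.0/8 (H2) depth=8
  + 164.88.192.0/20 (H0) depth=20
  + 247.67.206.221/32 (H4) depth=32
  lookup 247.67.193.8: bits 11110111010000111100 walk d0:H2→d1:-→d2:-→d3:-→d4:-→d5:-→d6:-→d7:-→d8:-→d9:-→d10:-→d11:-→d12:-→d13:-→d14:-→d15:-→d16:-→d17:-→d18:-→d19:-→d20:H3 -> H3
  + 164.88.203.160/31 (H3) depth=31

== LOOKUPS ==
["H0","H3","H3"]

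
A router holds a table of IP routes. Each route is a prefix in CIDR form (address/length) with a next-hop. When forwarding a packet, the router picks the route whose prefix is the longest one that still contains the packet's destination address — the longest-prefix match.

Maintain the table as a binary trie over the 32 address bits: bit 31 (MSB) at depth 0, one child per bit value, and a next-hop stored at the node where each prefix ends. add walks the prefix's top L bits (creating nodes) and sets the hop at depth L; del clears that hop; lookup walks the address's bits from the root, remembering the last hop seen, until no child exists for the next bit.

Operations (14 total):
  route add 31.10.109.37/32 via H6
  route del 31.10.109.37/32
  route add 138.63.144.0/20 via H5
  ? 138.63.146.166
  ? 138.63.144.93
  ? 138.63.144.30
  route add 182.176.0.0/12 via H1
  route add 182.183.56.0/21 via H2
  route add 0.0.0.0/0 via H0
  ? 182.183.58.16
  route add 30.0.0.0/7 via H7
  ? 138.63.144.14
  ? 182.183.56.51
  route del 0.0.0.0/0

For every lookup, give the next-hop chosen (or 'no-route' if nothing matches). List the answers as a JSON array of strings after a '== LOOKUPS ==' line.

Apply in order:
  add 31.10.109.37/32 -> H6 at depth 32
  - 31.10.109.37/32 clear@32
  add 138.63.144.0/20 -> H5 at depth 20
  lookup 138.63.146.166: bits 10001010001111111001 walk d0:-→d1:-→d2:-→d3:-→d4:-→d5:-→d6:-→d7:-→d8:-→d9:-→d10:-→d11:-→d12:-→d13:-→d14:-→d15:-→d16:-→d17:-→d18:-→d19:-→d20:H5 -> H5
  lookup 138.63.144.93: bits 10001010001111111001 walk d0:-→d1:-→d2:-→d3:-→d4:-→d5:-→d6:-→d7:-→d8:-→d9:-→d10:-→d11:-→d12:-→d13:-→d14:-→d15:-→d16:-→d17:-→d18:-→d19:-→d20:H5 -> H5
  lookup 138.63.144.30: bits 10001010001111111001 walk d0:-→d1:-→d2:-→d3:-→d4:-→d5:-→d6:-→d7:-→d8:-→d9:-→d10:-→d11:-→d12:-→d13:-→d14:-→d15:-→d16:-→d17:-→d18:-→d19:-→d20:H5 -> H5
  add 182.176.0.0/12 -> H1 at depth 12
  add 182.183.56.0/21 -> H2 at depth 21
  add 0.0.0.0/0 -> H0 at depth 0
  lookup 182.183.58.16: bits 101101101011011100111 walk d0:H0→d1:-→d2:-→d3:-→d4:-→d5:-→d6:-→d7:-→d8:-→d9:-→d10:-→d11:-→d12:H1→d13:-→d14:-→d15:-→d16:-→d17:-→d18:-→d19:-→d20:-→d21:H2 -> H2
  add 30.0.0.0/7 -> H7 at depth 7
  lookup 138.63.144.14: bits 10001010001111111001 walk d0:H0→d1:-→d2:-→d3:-→d4:-→d5:-→d6:-→d7:-→d8:-→d9:-→d10:-→d11:-→d12:-→d13:-→d14:-→d15:-→d16:-→d17:-→d18:-→d19:-→d20:H5 -> H5
  lookup 182.183.56.51: bits 101101101011011100111 walk d0:H0→d1:-→d2:-→d3:-→d4:-→d5:-→d6:-→d7:-→d8:-→d9:-→d10:-→d11:-→d12:H1→d13:-→d14:-→d15:-→d16:-→d17:-→d18:-→d19:-→d20:-→d21:H2 -> H2
  - 0.0.0.0/0 clear@0

== LOOKUPS ==
["H5","H5","H5","H2","H5","H2"]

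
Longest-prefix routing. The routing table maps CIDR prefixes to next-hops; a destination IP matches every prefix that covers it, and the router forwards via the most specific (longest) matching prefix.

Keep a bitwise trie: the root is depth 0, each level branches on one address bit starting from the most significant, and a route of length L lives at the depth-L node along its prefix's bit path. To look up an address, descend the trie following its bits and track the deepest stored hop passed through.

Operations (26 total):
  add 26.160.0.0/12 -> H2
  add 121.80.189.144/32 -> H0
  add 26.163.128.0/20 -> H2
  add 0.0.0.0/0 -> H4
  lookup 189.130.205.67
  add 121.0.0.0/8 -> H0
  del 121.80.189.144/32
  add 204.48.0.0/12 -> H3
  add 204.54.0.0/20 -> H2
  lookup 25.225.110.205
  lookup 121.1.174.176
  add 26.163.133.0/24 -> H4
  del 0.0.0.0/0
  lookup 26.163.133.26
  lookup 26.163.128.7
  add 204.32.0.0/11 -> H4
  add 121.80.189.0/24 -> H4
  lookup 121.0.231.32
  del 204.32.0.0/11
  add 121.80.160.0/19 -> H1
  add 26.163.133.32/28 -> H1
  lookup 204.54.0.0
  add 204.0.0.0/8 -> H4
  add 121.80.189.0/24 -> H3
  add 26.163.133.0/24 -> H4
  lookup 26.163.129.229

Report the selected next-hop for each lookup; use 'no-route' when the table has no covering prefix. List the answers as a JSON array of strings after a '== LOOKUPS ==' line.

Process each operation:
  add 26.160.0.0/12 -> H2 at depth 12
  add 121.80.189.144/32 -> H0 at depth 32
  add 26.163.128.0/20 -> H2 at depth 20
  add 0.0.0.0/0 -> H4 at depth 0
  Q 189.130.205.67: descend ε ; hops seen [H4] ; pick H4
  add 121.0.0.0/8 -> H0 at depth 8
  del 121.80.189.144/32 (clear depth 32)
  add 204.48.0.0/12 -> H3 at depth 12
  add 204.54.0.0/20 -> H2 at depth 20
  Q 25.225.110.205: descend 000110 ; hops seen [H4] ; pick H4
  Q 121.1.174.176: descend 011110010 ; hops seen [H4,H0] ; pick H0
  add 26.163.133.0/24 -> H4 at depth 24
  del 0.0.0.0/0 (clear depth 0)
  Q 26.163.133.26: descend 000110101010001110000101 ; hops seen [H2,H2,H4] ; pick H4
  Q 26.163.128.7: descend 000110101010001110000 ; hops seen [H2,H2] ; pick H2
  add 204.32.0.0/11 -> H4 at depth 11
  add 121.80.189.0/24 -> H4 at depth 24
  Q 121.0.231.32: descend 011110010 ; hops seen [H0] ; pick H0
  del 204.32.0.0/11 (clear depth 11)
  add 121.80.160.0/19 -> H1 at depth 19
  add 26.163.133.32/28 -> H1 at depth 28
  Q 204.54.0.0: descend 11001100001101100000 ; hops seen [H3,H2] ; pick H2
  add 204.0.0.0/8 -> H4 at depth 8
  add 121.80.189.0/24 -> H3 at depth 24
  add 26.163.133.0/24 -> H4 at depth 24
  Q 26.163.129.229: descend 000110101010001110000 ; hops seen [H2,H2] ; pick H2

== LOOKUPS ==
["H4","H4","H0","H4","H2","H0","H2","H2"]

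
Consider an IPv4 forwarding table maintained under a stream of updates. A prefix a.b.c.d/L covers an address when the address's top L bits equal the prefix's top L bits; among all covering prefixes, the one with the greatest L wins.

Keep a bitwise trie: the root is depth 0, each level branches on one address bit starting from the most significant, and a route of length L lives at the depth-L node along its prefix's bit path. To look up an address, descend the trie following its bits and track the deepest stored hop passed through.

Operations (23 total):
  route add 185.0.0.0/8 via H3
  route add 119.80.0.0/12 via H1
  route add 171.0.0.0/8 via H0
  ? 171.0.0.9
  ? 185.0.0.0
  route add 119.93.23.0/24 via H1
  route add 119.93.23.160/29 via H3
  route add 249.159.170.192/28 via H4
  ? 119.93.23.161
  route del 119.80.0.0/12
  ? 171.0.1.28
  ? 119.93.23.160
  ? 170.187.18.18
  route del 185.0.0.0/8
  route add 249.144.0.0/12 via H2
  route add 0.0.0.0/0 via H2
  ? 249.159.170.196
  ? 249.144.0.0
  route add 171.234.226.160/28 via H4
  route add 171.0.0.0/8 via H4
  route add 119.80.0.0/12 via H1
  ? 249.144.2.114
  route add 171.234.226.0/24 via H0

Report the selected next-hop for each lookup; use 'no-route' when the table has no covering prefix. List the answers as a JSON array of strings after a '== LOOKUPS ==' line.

Process each operation:
  + 185.0.0.0/8 (H3) depth=8
  + 119.80.0.0/12 (H1) depth=12
  + 171.0.0.0/8 (H0) depth=8
  lookup 171.0.0.9: bits 10101011 walk d0:-→d1:-→d2:-→d3:-→d4:-→d5:-→d6:-→d7:-→d8:H0 -> H0
  lookup 185.0.0.0: bits 10111001 walk d0:-→d1:-→d2:-→d3:-→d4:-→d5:-→d6:-→d7:-→d8:H3 -> H3
  + 119.93.23.0/24 (H1) depth=24
  + 119.93.23.160/29 (H3) depth=29
  + 249.159.170.192/28 (H4) depth=28
  lookup 119.93.23.161: bits 01110111010111010001011110100 walk d0:-→d1:-→d2:-→d3:-→d4:-→d5:-→d6:-→d7:-→d8:-→d9:-→d10:-→d11:-→d12:H1→d13:-→d14:-→d15:-→d16:-→d17:-→d18:-→d19:-→d20:-→d21:-→d22:-→d23:-→d24:H1→d25:-→d26:-→d27:-→d28:-→d29:H3 -> H3
  del 119.80.0.0/12 (clear depth 12)
  lookup 171.0.1.28: bits 10101011 walk d0:-→d1:-→d2:-→d3:-→d4:-→d5:-→d6:-→d7:-→d8:H0 -> H0
  lookup 119.93.23.160: bits 01110111010111010001011110100 walk d0:-→d1:-→d2:-→d3:-→d4:-→d5:-→d6:-→d7:-→d8:-→d9:-→d10:-→d11:-→d12:-→d13:-→d14:-→d15:-→d16:-→d17:-→d18:-→d19:-→d20:-→d21:-→d22:-→d23:-→d24:H1→d25:-→d26:-→d27:-→d28:-→d29:H3 -> H3
  lookup 170.187.18.18: bits 1010101 walk d0:-→d1:-→d2:-→d3:-→d4:-→d5:-→d6:-→d7:- -> no-route
  del 185.0.0.0/8 (clear depth 8)
  + 249.144.0.0/12 (H2) depth=12
  + 0.0.0.0/0 (H2) depth=0
  lookup 249.159.170.196: bits 1111100110011111101010101100 walk d0:H2→d1:-→d2:-→d3:-→d4:-→d5:-→d6:-→d7:-→d8:-→d9:-→d10:-→d11:-→d12:H2→d13:-→d14:-→d15:-→d16:-→d17:-→d18:-→d19:-→d20:-→d21:-→d22:-→d23:-→d24:-→d25:-→d26:-→d27:-→d28:H4 -> H4
  lookup 249.144.0.0: bits 111110011001 walk d0:H2→d1:-→d2:-→d3:-→d4:-→d5:-→d6:-→d7:-→d8:-→d9:-→d10:-→d11:-→d12:H2 -> H2
  + 171.234.226.160/28 (H4) depth=28
  + 171.0.0.0/8 (H4) depth=8
  + 119.80.0.0/12 (H1) depth=12
  lookup 249.144.2.114: bits 111110011001 walk d0:H2→d1:-→d2:-→d3:-→d4:-→d5:-→d6:-→d7:-→d8:-→d9:-→d10:-→d11:-→d12:H2 -> H2
  + 171.234.226.0/24 (H0) depth=24

== LOOKUPS ==
["H0","H3","H3","H0","H3","no-route","H4","H2","H2"]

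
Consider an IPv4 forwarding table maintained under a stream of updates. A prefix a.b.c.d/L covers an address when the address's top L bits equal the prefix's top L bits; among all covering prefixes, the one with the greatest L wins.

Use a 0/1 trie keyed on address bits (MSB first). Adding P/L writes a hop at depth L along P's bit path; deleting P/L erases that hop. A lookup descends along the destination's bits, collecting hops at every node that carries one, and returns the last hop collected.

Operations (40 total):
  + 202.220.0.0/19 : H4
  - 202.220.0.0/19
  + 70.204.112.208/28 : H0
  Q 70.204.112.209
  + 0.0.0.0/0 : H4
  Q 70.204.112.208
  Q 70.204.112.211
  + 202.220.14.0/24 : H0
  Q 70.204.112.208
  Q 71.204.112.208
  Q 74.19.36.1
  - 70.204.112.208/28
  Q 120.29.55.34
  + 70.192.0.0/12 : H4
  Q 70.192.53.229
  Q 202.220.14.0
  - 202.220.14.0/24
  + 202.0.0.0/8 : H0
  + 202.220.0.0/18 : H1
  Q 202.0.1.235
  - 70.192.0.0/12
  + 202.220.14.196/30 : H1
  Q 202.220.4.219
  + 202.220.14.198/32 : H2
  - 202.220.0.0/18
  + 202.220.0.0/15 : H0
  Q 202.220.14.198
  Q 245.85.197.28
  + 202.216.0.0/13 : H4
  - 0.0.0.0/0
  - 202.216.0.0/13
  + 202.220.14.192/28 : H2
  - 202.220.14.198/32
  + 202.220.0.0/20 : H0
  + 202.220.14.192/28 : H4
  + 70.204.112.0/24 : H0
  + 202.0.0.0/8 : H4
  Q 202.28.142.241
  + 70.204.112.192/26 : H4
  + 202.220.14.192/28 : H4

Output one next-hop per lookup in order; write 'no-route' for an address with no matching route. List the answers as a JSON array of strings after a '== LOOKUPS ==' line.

Trace:
  + 202.220.0.0/19 (H4) depth=19
  del 202.220.0.0/19 (clear depth 19)
  + 70.204.112.208/28 (H0) depth=28
  lookup 70.204.112.209: bits 0100011011001100011100001101 walk d0:-→d1:-→d2:-→d3:-→d4:-→d5:-→d6:-→d7:-→d8:-→d9:-→d10:-→d11:-→d12:-→d13:-→d14:-→d15:-→d16:-→d17:-→d18:-→d19:-→d20:-→d21:-→d22:-→d23:-→d24:-→d25:-→d26:-→d27:-→d28:H0 -> H0
  + 0.0.0.0/0 (H4) depth=0
  lookup 70.204.112.208: bits 0100011011001100011100001101 walk d0:H4→d1:-→d2:-→d3:-→d4:-→d5:-→d6:-→d7:-→d8:-→d9:-→d10:-→d11:-→d12:-→d13:-→d14:-→d15:-→d16:-→d17:-→d18:-→d19:-→d20:-→d21:-→d22:-→d23:-→d24:-→d25:-→d26:-→d27:-→d28:H0 -> H0
  lookup 70.204.112.211: bits 0100011011001100011100001101 walk d0:H4→d1:-→d2:-→d3:-→d4:-→d5:-→d6:-→d7:-→d8:-→d9:-→d10:-→d11:-→d12:-→d13:-→d14:-→d15:-→d16:-→d17:-→d18:-→d19:-→d20:-→d21:-→d22:-→d23:-→d24:-→d25:-→d26:-→d27:-→d28:H0 -> H0
  + 202.220.14.0/24 (H0) depth=24
  lookup 70.204.112.208: bits 0100011011001100011100001101 walk d0:H4→d1:-→d2:-→d3:-→d4:-→d5:-→d6:-→d7:-→d8:-→d9:-→d10:-→d11:-→d12:-→d13:-→d14:-→d15:-→d16:-→d17:-→d18:-→d19:-→d20:-→d21:-→d22:-→d23:-→d24:-→d25:-→d26:-→d27:-→d28:H0 -> H0
  lookup 71.204.112.208: bits 0100011 walk d0:H4→d1:-→d2:-→d3:-→d4:-→d5:-→d6:-→d7:- -> H4
  lookup 74.19.36.1: bits 0100 walk d0:H4→d1:-→d2:-→d3:-→d4:- -> H4
  del 70.204.112.208/28 (clear depth 28)
  lookup 120.29.55.34: bits 01 walk d0:H4→d1:-→d2:- -> H4
  + 70.192.0.0/12 (H4) depth=12
  lookup 70.192.53.229: bits 010001101100 walk d0:H4→d1:-→d2:-→d3:-→d4:-→d5:-→d6:-→d7:-→d8:-→d9:-→d10:-→d11:-→d12:H4 -> H4
  lookup 202.220.14.0: bits 110010101101110000001110 walk d0:H4→d1:-→d2:-→d3:-→d4:-→d5:-→d6:-→d7:-→d8:-→d9:-→d10:-→d11:-→d12:-→d13:-→d14:-→d15:-→d16:-→d17:-→d18:-→d19:-→d20:-→d21:-→d22:-→d23:-→d24:H0 -> H0
  del 202.220.14.0/24 (clear depth 24)
  + 202.0.0.0/8 (H0) depth=8
  + 202.220.0.0/18 (H1) depth=18
  lookup 202.0.1.235: bits 11001010 walk d0:H4→d1:-→d2:-→d3:-→d4:-→d5:-→d6:-→d7:-→d8:H0 -> H0
  del 70.192.0.0/12 (clear depth 12)
  + 202.220.14.196/30 (H1) depth=30
  lookup 202.220.4.219: bits 11001010110111000000 walk d0:H4→d1:-→d2:-→d3:-→d4:-→d5:-→d6:-→d7:-→d8:H0→d9:-→d10:-→d11:-→d12:-→d13:-→d14:-→d15:-→d16:-→d17:-→d18:H1→d19:-→d20:- -> H1
  + 202.220.14.198/32 (H2) depth=32
  del 202.220.0.0/18 (clear depth 18)
  + 202.220.0.0/15 (H0) depth=15
  lookup 202.220.14.198: bits 11001010110111000000111011000110 walk d0:H4→d1:-→d2:-→d3:-→d4:-→d5:-→d6:-→d7:-→d8:H0→d9:-→d10:-→d11:-→d12:-→d13:-→d14:-→d15:H0→d16:-→d17:-→d18:-→d19:-→d20:-→d21:-→d22:-→d23:-→d24:-→d25:-→d26:-→d27:-→d28:-→d29:-→d30:H1→d31:-→d32:H2 -> H2
  lookup 245.85.197.28: bits 11 walk d0:H4→d1:-→d2:- -> H4
  + 202.216.0.0/13 (H4) depth=13
  del 0.0.0.0/0 (clear depth 0)
  del 202.216.0.0/13 (clear depth 13)
  + 202.220.14.192/28 (H2) depth=28
  del 202.220.14.198/32 (clear depth 32)
  + 202.220.0.0/20 (H0) depth=20
  + 202.220.14.192/28 (H4) depth=28
  + 70.204.112.0/24 (H0) depth=24
  + 202.0.0.0/8 (H4) depth=8
  lookup 202.28.142.241: bits 11001010 walk d0:-→d1:-→d2:-→d3:-→d4:-→d5:-→d6:-→d7:-→d8:H4 -> H4
  + 70.204.112.192/26 (H4) depth=26
  + 202.220.14.192/28 (H4) depth=28

== LOOKUPS ==
["H0","H0","H0","H0","H4","H4","H4","H4","H0","H0","H1","H2","H4","H4"]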